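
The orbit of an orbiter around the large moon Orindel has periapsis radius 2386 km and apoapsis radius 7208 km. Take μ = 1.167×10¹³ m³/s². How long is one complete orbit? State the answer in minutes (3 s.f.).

Semi-major axis a = (r_p + r_a)/2 = (2386.0 + 7208.0)/2 = 4797.0 km = 4.797×10⁶ m.
By Kepler's third law T = 2π√(a³/μ) = 2π × 3.076×10³ = 1.932×10⁴ s.
= 322.1 minutes.

T ≈ 322 minutes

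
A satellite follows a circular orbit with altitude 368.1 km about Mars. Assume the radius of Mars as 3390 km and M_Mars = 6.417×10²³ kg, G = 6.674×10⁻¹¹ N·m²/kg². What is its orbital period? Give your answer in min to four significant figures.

μ = GM = 6.674×10⁻¹¹ × 6.417×10²³ = 4.283×10¹³ m³/s².
r = 3390 + 368.1 = 3758.1 km = 3.7581×10⁶ m.
Kepler's third law: T = 2π√(r³/μ) = 2π√((3.758×10⁶)³ / 4.283×10¹³).
r³/μ = 1.239×10⁶ s², so T = 2π × 1.113×10³ = 6.995×10³ s.
Converting: 6.995×10³ s ÷ 60.00 = 116.6 min.

T ≈ 116.6 min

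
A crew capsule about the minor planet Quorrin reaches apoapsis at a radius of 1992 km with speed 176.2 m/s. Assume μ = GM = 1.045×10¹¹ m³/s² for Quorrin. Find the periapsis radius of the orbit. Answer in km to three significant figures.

r_a = 1.992×10⁶ m.
Specific energy ε = v²/2 − μ/r = -3.694×10⁴ J/kg, so a = −μ/(2ε) = 1.415×10⁶ m.
The apsides satisfy r_p + r_a = 2a, so the periapsis radius is 2a − r_a = 8.372×10⁵ m = 837.17 km.

periapsis radius ≈ 837 km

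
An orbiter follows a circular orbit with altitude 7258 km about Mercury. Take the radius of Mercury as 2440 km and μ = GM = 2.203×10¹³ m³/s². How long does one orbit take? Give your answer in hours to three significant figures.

T ≈ 11.2 hours

r = 2440 + 7258 = 9698.0 km = 9.6980×10⁶ m.
Kepler's third law: T = 2π√(r³/μ) = 2π√((9.698×10⁶)³ / 2.203×10¹³).
r³/μ = 4.140×10⁷ s², so T = 2π × 6.435×10³ = 4.043×10⁴ s.
Converting: 4.043×10⁴ s ÷ 3600 = 11.23 hours.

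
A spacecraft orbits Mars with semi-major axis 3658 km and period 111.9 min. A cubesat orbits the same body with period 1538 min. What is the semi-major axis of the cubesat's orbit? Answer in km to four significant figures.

a₂ ≈ 20990 km

Kepler's third law: a³ ∝ T², so a₂ = a₁ (T₂/T₁)^(2/3).
T₂/T₁ = 13.74, (T₂/T₁)^(2/3) = 5.738.
a₂ = 3658 × 5.738 = 20990 km.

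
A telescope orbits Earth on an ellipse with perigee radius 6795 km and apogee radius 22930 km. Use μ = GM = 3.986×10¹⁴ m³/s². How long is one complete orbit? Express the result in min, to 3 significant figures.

T ≈ 301 min

Semi-major axis a = (r_p + r_a)/2 = (6795.0 + 22930)/2 = 14862 km = 1.486×10⁷ m.
By Kepler's third law T = 2π√(a³/μ) = 2π × 2.870×10³ = 1.803×10⁴ s.
= 300.5 min.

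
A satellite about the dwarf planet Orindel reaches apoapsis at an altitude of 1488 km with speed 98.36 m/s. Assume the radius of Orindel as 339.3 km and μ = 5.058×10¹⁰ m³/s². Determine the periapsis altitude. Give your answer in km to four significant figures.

periapsis altitude ≈ 47.66 km

r_a = 339.3 + 1488 = 1827.3 km = 1.827×10⁶ m.
Specific energy ε = v²/2 − μ/r = -2.284×10⁴ J/kg, so a = −μ/(2ε) = 1.107×10⁶ m.
The apsides satisfy r_p + r_a = 2a, so the periapsis radius is 2a − r_a = 3.870×10⁵ m = 386.96 km.
Periapsis altitude = 386.96 − 339.3 = 47.661 km.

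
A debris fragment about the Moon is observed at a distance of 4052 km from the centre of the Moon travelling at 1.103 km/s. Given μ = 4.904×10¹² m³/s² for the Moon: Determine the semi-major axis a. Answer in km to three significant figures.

r = 4.052×10⁶ m.
Vis-viva rearranged: 1/a = 2/r − v²/μ = 4.936×10⁻⁷ − 2.481×10⁻⁷ = 2.455×10⁻⁷ m⁻¹.
a = 4.073×10⁶ m = 4073.3 km.

a ≈ 4070 km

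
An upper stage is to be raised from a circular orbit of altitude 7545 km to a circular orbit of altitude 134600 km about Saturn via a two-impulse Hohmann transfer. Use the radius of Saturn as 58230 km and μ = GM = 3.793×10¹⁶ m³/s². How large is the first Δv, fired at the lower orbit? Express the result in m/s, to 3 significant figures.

r₁ = 58230 + 7545 = 65775 km = 6.5775×10⁷ m.
r₂ = 58230 + 134600 = 192830 km = 1.9283×10⁸ m.
Transfer ellipse a_t = (r₁ + r₂)/2 = 1.293×10⁸ m.
At r₁: circular v_c1 = √(μ/r₁) = 24010 m/s; transfer-perikrone v_p = √[μ(2/r₁ − 1/a_t)] = 29330 m/s.
Δv₁ = v_p − v_c1 = 5312 m/s.

Δv ≈ 5310 m/s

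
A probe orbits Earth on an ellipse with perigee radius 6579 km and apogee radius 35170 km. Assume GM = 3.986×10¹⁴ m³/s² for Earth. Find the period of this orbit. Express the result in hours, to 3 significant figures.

T ≈ 8.34 hours

Semi-major axis a = (r_p + r_a)/2 = (6579.0 + 35170)/2 = 20874 km = 2.087×10⁷ m.
By Kepler's third law T = 2π√(a³/μ) = 2π × 4.777×10³ = 3.001×10⁴ s.
= 8.337 hours.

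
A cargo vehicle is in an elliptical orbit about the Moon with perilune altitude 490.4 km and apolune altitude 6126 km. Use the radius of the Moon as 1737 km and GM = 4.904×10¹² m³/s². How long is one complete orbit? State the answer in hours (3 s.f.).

r_p = 1737 + 490.4 = 2227.4 km = 2.2274×10⁶ m.
r_a = 1737 + 6126 = 7863.0 km = 7.8630×10⁶ m.
Semi-major axis a = (r_p + r_a)/2 = (2227.4 + 7863.0)/2 = 5045.2 km = 5.045×10⁶ m.
By Kepler's third law T = 2π√(a³/μ) = 2π × 5.117×10³ = 3.215×10⁴ s.
= 8.931 hours.

T ≈ 8.93 hours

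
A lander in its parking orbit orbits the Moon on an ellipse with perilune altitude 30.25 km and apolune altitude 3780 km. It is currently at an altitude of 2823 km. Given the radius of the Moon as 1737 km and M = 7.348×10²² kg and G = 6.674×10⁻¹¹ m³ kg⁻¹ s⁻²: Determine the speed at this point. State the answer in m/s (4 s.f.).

μ = GM = 6.674×10⁻¹¹ × 7.348×10²² = 4.904×10¹² m³/s².
r_p = 1737 + 30.25 = 1767.2 km = 1.7672×10⁶ m.
r_a = 1737 + 3780 = 5517.0 km = 5.5170×10⁶ m.
r = 1737 + 2823 = 4560.0 km = 4.560×10⁶ m.
Semi-major axis a = (r_p + r_a)/2 = 3642.1 km = 3.642×10⁶ m.
Vis-viva: v² = μ(2/r − 1/a) = 4.904×10¹² × (4.386×10⁻⁷ − 2.746×10⁻⁷) = 8.044×10⁵ m²/s².
v = 896.9 m/s.

v ≈ 896.9 m/s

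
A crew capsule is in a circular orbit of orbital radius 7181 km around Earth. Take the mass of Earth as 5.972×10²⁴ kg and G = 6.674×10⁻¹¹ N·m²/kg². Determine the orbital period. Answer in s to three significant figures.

μ = GM = 6.674×10⁻¹¹ × 5.972×10²⁴ = 3.986×10¹⁴ m³/s².
r = 7181 km = 7.181×10⁶ m.
Kepler's third law: T = 2π√(r³/μ) = 2π√((7.181×10⁶)³ / 3.986×10¹⁴).
r³/μ = 9.291×10⁵ s², so T = 2π × 9.639×10² = 6.056×10³ s.

T ≈ 6060 s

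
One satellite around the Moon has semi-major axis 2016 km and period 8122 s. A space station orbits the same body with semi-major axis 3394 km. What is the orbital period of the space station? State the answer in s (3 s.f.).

Kepler's third law: T² ∝ a³, so T₂ = T₁ (a₂/a₁)^(3/2).
a₂/a₁ = 1.684, (a₂/a₁)^(3/2) = 2.184.
T₂ = 8122 × 2.184 = 17740 s.

T₂ ≈ 17700 s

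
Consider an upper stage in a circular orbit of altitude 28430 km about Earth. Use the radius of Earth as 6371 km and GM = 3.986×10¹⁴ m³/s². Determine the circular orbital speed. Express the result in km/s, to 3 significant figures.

r = 6371 + 28430 = 34801 km = 3.4801×10⁷ m.
For a circular orbit v = √(μ/r) = √(3.986×10¹⁴ / 3.480×10⁷) = √(1.145×10⁷) = 3384 m/s.
That is 3.384 km/s.

v ≈ 3.38 km/s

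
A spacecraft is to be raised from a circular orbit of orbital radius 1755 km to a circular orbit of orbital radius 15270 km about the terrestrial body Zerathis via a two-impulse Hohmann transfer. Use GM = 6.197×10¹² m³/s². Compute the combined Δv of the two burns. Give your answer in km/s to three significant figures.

r₁ = 1755 km = 1.755×10⁶ m.
r₂ = 15270 km = 1.527×10⁷ m.
Transfer ellipse a_t = (r₁ + r₂)/2 = 8.512×10⁶ m.
At r₁: circular v_c1 = √(μ/r₁) = 1879 m/s; transfer-periapsis v_p = √[μ(2/r₁ − 1/a_t)] = 2517 m/s.
Δv₁ = v_p − v_c1 = 637.7 m/s.
At r₂: circular v_c2 = √(μ/r₂) = 637.0 m/s; transfer-apoapsis v_a = √[μ(2/r₂ − 1/a_t)] = 289.3 m/s.
Δv₂ = v_c2 − v_a = 347.8 m/s.
Total Δv = Δv₁ + Δv₂ = 985.4 m/s = 0.9854 km/s.

Δv_total ≈ 0.985 km/s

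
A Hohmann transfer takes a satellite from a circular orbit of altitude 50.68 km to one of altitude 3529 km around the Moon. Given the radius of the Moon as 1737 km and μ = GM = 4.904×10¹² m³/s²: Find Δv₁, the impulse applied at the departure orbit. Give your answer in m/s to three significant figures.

r₁ = 1737 + 50.68 = 1787.7 km = 1.7877×10⁶ m.
r₂ = 1737 + 3529 = 5266.0 km = 5.2660×10⁶ m.
Transfer ellipse a_t = (r₁ + r₂)/2 = 3.527×10⁶ m.
At r₁: circular v_c1 = √(μ/r₁) = 1656 m/s; transfer-perilune v_p = √[μ(2/r₁ − 1/a_t)] = 2024 m/s.
Δv₁ = v_p − v_c1 = 367.6 m/s.

Δv ≈ 368 m/s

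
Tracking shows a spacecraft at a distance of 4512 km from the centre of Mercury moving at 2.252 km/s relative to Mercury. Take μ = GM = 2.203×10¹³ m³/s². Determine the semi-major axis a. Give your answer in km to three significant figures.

a ≈ 4690 km

r = 4.512×10⁶ m.
Specific orbital energy ε = v²/2 − μ/r = (2252)²/2 − 2.203×10¹³/4.512×10⁶ = -2.347×10⁶ J/kg.
Since ε = −μ/(2a), a = −μ/(2ε) = 4.694×10⁶ m = 4693.7 km.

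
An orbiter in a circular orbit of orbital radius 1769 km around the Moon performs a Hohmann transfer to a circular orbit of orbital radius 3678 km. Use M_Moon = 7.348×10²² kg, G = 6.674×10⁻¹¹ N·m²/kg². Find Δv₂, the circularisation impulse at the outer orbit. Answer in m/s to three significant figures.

μ = GM = 6.674×10⁻¹¹ × 7.348×10²² = 4.904×10¹² m³/s².
r₁ = 1769 km = 1.769×10⁶ m.
r₂ = 3678 km = 3.678×10⁶ m.
Transfer ellipse a_t = (r₁ + r₂)/2 = 2.724×10⁶ m.
At r₁: circular v_c1 = √(μ/r₁) = 1665 m/s; transfer-perilune v_p = √[μ(2/r₁ − 1/a_t)] = 1935 m/s.
At r₂: circular v_c2 = √(μ/r₂) = 1155 m/s; transfer-apolune v_a = √[μ(2/r₂ − 1/a_t)] = 930.6 m/s.
Δv₂ = v_c2 − v_a = 224.1 m/s.

Δv ≈ 224 m/s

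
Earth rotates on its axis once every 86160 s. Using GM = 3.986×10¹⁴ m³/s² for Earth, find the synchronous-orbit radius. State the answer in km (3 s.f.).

r_sync ≈ 42200 km

A synchronous orbit has period T, so by Kepler's third law a = (μT²/4π²)^(1/3).
μT²/4π² = 3.986×10¹⁴ × (8.616×10⁴)² / 39.48 = 7.495×10²² m³.
a = 4.216×10⁷ m = 42163 km.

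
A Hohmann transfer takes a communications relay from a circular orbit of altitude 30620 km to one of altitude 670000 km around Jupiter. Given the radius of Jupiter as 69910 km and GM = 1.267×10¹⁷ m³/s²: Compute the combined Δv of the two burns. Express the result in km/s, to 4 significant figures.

Δv_total ≈ 18.29 km/s

r₁ = 69910 + 30620 = 100530 km = 1.0053×10⁸ m.
r₂ = 69910 + 670000 = 739910 km = 7.3991×10⁸ m.
Transfer ellipse a_t = (r₁ + r₂)/2 = 4.202×10⁸ m.
At r₁: circular v_c1 = √(μ/r₁) = 35500 m/s; transfer-perijove v_p = √[μ(2/r₁ − 1/a_t)] = 47110 m/s.
Δv₁ = v_p − v_c1 = 11610 m/s.
At r₂: circular v_c2 = √(μ/r₂) = 13090 m/s; transfer-apojove v_a = √[μ(2/r₂ − 1/a_t)] = 6400 m/s.
Δv₂ = v_c2 − v_a = 6685 m/s.
Total Δv = Δv₁ + Δv₂ = 18290 m/s = 18.29 km/s.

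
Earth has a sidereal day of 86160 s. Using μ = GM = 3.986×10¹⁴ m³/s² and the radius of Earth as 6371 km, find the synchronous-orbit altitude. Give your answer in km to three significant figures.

h_sync ≈ 35800 km

A synchronous orbit has period T, so by Kepler's third law a = (μT²/4π²)^(1/3).
μT²/4π² = 3.986×10¹⁴ × (8.616×10⁴)² / 39.48 = 7.495×10²² m³.
a = 4.216×10⁷ m = 42163 km.
Altitude h = a − R = 42163 − 6371 = 35792 km.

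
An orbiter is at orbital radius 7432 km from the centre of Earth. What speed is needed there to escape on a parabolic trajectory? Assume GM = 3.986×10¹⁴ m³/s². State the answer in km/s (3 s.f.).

v_esc ≈ 10.4 km/s

r = 7432 km = 7.432×10⁶ m.
Escape speed v_esc = √(2μ/r) = √(2 × 3.986×10¹⁴ / 7.432×10⁶) = √(1.073×10⁸) = 10360 m/s.
= 10.36 km/s.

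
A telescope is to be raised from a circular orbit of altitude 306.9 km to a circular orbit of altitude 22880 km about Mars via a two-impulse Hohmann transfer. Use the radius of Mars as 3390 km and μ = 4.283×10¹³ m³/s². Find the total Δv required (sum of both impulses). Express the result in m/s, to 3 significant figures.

Δv_total ≈ 1750 m/s

r₁ = 3390 + 306.9 = 3696.9 km = 3.6969×10⁶ m.
r₂ = 3390 + 22880 = 26270 km = 2.6270×10⁷ m.
Transfer ellipse a_t = (r₁ + r₂)/2 = 1.498×10⁷ m.
At r₁: circular v_c1 = √(μ/r₁) = 3404 m/s; transfer-periapsis v_p = √[μ(2/r₁ − 1/a_t)] = 4507 m/s.
Δv₁ = v_p − v_c1 = 1103 m/s.
At r₂: circular v_c2 = √(μ/r₂) = 1277 m/s; transfer-apoapsis v_a = √[μ(2/r₂ − 1/a_t)] = 634.2 m/s.
Δv₂ = v_c2 − v_a = 642.6 m/s.
Total Δv = Δv₁ + Δv₂ = 1746 m/s.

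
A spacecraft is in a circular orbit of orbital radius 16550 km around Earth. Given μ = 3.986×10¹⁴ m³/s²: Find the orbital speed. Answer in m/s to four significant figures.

r = 16550 km = 1.655×10⁷ m.
For a circular orbit v = √(μ/r) = √(3.986×10¹⁴ / 1.655×10⁷) = √(2.408×10⁷) = 4908 m/s.

v ≈ 4908 m/s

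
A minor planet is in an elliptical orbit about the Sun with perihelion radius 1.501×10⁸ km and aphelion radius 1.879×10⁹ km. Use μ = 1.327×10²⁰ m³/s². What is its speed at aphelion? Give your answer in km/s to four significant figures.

Semi-major axis a = (r_p + r_a)/2 = 1.0146×10⁹ km = 1.015×10¹² m.
Vis-viva: v² = μ(2/r − 1/a) = 1.327×10²⁰ × (1.064×10⁻¹² − 9.857×10⁻¹³) = 1.045×10⁷ m²/s².
v = 3232 m/s = 3.232 km/s.

v ≈ 3.232 km/s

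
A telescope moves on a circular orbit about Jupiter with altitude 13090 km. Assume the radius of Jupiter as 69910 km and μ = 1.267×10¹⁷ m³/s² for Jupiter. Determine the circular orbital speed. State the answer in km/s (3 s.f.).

v ≈ 39.1 km/s

r = 69910 + 13090 = 83000 km = 8.3000×10⁷ m.
For a circular orbit v = √(μ/r) = √(1.267×10¹⁷ / 8.300×10⁷) = √(1.527×10⁹) = 39070 m/s.
That is 39.07 km/s.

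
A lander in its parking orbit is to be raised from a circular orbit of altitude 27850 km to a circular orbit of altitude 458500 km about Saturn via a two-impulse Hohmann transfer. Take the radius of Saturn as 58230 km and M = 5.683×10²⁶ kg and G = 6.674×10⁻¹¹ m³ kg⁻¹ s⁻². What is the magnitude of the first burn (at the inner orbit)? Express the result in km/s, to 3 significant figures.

μ = GM = 6.674×10⁻¹¹ × 5.683×10²⁶ = 3.793×10¹⁶ m³/s².
r₁ = 58230 + 27850 = 86080 km = 8.6080×10⁷ m.
r₂ = 58230 + 458500 = 516730 km = 5.1673×10⁸ m.
Transfer ellipse a_t = (r₁ + r₂)/2 = 3.014×10⁸ m.
At r₁: circular v_c1 = √(μ/r₁) = 20990 m/s; transfer-perikrone v_p = √[μ(2/r₁ − 1/a_t)] = 27480 m/s.
Δv₁ = v_p − v_c1 = 6494 m/s.
= 6.494 km/s.

Δv ≈ 6.49 km/s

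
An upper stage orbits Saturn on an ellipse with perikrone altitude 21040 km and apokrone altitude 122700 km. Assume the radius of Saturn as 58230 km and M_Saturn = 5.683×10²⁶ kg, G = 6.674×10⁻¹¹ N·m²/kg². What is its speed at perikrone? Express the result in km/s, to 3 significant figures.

μ = GM = 6.674×10⁻¹¹ × 5.683×10²⁶ = 3.793×10¹⁶ m³/s².
r_p = 58230 + 21040 = 79270 km = 7.9270×10⁷ m.
r_a = 58230 + 122700 = 180930 km = 1.8093×10⁸ m.
Semi-major axis a = (r_p + r_a)/2 = 1.3010×10⁵ km = 1.301×10⁸ m.
Vis-viva: v² = μ(2/r − 1/a) = 3.793×10¹⁶ × (2.523×10⁻⁸ − 7.686×10⁻⁹) = 6.654×10⁸ m²/s².
v = 25800 m/s = 25.80 km/s.

v ≈ 25.8 km/s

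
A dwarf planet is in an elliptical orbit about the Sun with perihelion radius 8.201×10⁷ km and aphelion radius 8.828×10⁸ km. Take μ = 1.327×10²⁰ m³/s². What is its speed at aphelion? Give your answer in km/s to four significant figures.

Semi-major axis a = (r_p + r_a)/2 = 4.8240×10⁸ km = 4.824×10¹¹ m.
Vis-viva: v² = μ(2/r − 1/a) = 1.327×10²⁰ × (2.266×10⁻¹² − 2.073×10⁻¹²) = 2.555×10⁷ m²/s².
v = 5055 m/s = 5.055 km/s.

v ≈ 5.055 km/s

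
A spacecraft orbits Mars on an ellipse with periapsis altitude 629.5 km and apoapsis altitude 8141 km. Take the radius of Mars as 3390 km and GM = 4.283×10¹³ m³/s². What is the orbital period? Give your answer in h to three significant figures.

T ≈ 5.78 h

r_p = 3390 + 629.5 = 4019.5 km = 4.0195×10⁶ m.
r_a = 3390 + 8141 = 11531 km = 1.1531×10⁷ m.
Semi-major axis a = (r_p + r_a)/2 = (4019.5 + 11531)/2 = 7775.2 km = 7.775×10⁶ m.
By Kepler's third law T = 2π√(a³/μ) = 2π × 3.313×10³ = 2.082×10⁴ s.
= 5.782 h.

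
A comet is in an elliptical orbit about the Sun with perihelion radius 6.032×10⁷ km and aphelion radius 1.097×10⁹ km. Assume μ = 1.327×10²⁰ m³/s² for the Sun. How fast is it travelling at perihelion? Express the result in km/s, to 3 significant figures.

Semi-major axis a = (r_p + r_a)/2 = 5.7866×10⁸ km = 5.787×10¹¹ m.
Vis-viva: v² = μ(2/r − 1/a) = 1.327×10²⁰ × (3.316×10⁻¹¹ − 1.728×10⁻¹²) = 4.171×10⁹ m²/s².
v = 64580 m/s = 64.58 km/s.

v ≈ 64.6 km/s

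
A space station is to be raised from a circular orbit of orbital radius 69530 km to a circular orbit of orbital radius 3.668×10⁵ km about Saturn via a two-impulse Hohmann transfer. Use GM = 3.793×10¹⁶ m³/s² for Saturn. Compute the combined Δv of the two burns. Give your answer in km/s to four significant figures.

r₁ = 69530 km = 6.953×10⁷ m.
r₂ = 3.668×10⁵ km = 3.668×10⁸ m.
Transfer ellipse a_t = (r₁ + r₂)/2 = 2.182×10⁸ m.
At r₁: circular v_c1 = √(μ/r₁) = 23360 m/s; transfer-perikrone v_p = √[μ(2/r₁ − 1/a_t)] = 30280 m/s.
Δv₁ = v_p − v_c1 = 6929 m/s.
At r₂: circular v_c2 = √(μ/r₂) = 10170 m/s; transfer-apokrone v_a = √[μ(2/r₂ − 1/a_t)] = 5741 m/s.
Δv₂ = v_c2 − v_a = 4428 m/s.
Total Δv = Δv₁ + Δv₂ = 11360 m/s = 11.36 km/s.

Δv_total ≈ 11.36 km/s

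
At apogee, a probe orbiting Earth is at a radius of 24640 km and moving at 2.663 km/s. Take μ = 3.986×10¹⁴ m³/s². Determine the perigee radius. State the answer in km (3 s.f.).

r_a = 2.464×10⁷ m.
Specific energy ε = v²/2 − μ/r = -1.263×10⁷ J/kg, so a = −μ/(2ε) = 1.578×10⁷ m.
The apsides satisfy r_p + r_a = 2a, so the perigee radius is 2a − r_a = 6.917×10⁶ m = 6916.9 km.

perigee radius ≈ 6920 km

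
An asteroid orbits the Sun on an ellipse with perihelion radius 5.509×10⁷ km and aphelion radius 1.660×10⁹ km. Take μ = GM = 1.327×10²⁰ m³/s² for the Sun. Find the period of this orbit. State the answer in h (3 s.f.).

T ≈ 120000 h

Semi-major axis a = (r_p + r_a)/2 = (5.5090×10⁷ + 1.6600×10⁹)/2 = 8.5754×10⁸ km = 8.575×10¹¹ m.
By Kepler's third law T = 2π√(a³/μ) = 2π × 6.894×10⁷ = 4.331×10⁸ s.
= 1.203×10⁵ h.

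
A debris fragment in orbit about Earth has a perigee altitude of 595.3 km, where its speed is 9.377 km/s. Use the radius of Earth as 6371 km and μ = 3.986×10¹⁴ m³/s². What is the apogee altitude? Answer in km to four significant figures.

r_p = 6371 + 595.3 = 6966.3 km = 6.966×10⁶ m.
Specific energy ε = v²/2 − μ/r = -1.325×10⁷ J/kg, so a = −μ/(2ε) = 1.504×10⁷ m.
The apsides satisfy r_p + r_a = 2a, so the apogee radius is 2a − r_p = 2.311×10⁷ m = 23107 km.
Apogee altitude = 23107 − 6371 = 16736 km.

apogee altitude ≈ 16740 km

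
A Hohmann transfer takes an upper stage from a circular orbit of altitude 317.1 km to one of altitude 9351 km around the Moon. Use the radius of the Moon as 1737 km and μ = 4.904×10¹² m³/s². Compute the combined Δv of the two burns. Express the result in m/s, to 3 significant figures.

r₁ = 1737 + 317.1 = 2054.1 km = 2.0541×10⁶ m.
r₂ = 1737 + 9351 = 11088 km = 1.1088×10⁷ m.
Transfer ellipse a_t = (r₁ + r₂)/2 = 6.571×10⁶ m.
At r₁: circular v_c1 = √(μ/r₁) = 1545 m/s; transfer-perilune v_p = √[μ(2/r₁ − 1/a_t)] = 2007 m/s.
Δv₁ = v_p − v_c1 = 462.0 m/s.
At r₂: circular v_c2 = √(μ/r₂) = 665.0 m/s; transfer-apolune v_a = √[μ(2/r₂ − 1/a_t)] = 371.8 m/s.
Δv₂ = v_c2 − v_a = 293.2 m/s.
Total Δv = Δv₁ + Δv₂ = 755.2 m/s.

Δv_total ≈ 755 m/s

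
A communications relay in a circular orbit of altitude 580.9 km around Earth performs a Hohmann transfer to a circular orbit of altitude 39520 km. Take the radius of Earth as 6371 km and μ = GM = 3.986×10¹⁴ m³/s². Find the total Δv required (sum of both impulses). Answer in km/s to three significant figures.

r₁ = 6371 + 580.9 = 6951.9 km = 6.9519×10⁶ m.
r₂ = 6371 + 39520 = 45891 km = 4.5891×10⁷ m.
Transfer ellipse a_t = (r₁ + r₂)/2 = 2.642×10⁷ m.
At r₁: circular v_c1 = √(μ/r₁) = 7572 m/s; transfer-perigee v_p = √[μ(2/r₁ − 1/a_t)] = 9979 m/s.
Δv₁ = v_p − v_c1 = 2407 m/s.
At r₂: circular v_c2 = √(μ/r₂) = 2947 m/s; transfer-apogee v_a = √[μ(2/r₂ − 1/a_t)] = 1512 m/s.
Δv₂ = v_c2 − v_a = 1435 m/s.
Total Δv = Δv₁ + Δv₂ = 3843 m/s = 3.843 km/s.

Δv_total ≈ 3.84 km/s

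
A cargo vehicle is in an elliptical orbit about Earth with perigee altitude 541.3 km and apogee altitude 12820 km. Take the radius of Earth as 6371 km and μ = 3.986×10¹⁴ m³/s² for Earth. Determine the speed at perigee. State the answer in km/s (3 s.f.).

v ≈ 9.21 km/s

r_p = 6371 + 541.3 = 6912.3 km = 6.9123×10⁶ m.
r_a = 6371 + 12820 = 19191 km = 1.9191×10⁷ m.
Semi-major axis a = (r_p + r_a)/2 = 13052 km = 1.305×10⁷ m.
Vis-viva: v² = μ(2/r − 1/a) = 3.986×10¹⁴ × (2.893×10⁻⁷ − 7.662×10⁻⁸) = 8.479×10⁷ m²/s².
v = 9208 m/s = 9.208 km/s.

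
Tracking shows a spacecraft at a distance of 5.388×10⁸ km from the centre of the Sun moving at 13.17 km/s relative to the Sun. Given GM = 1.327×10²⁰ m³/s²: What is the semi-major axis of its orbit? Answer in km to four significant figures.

a ≈ 4.158×10⁸ km

r = 5.388×10¹¹ m.
Vis-viva rearranged: 1/a = 2/r − v²/μ = 3.712×10⁻¹² − 1.307×10⁻¹² = 2.405×10⁻¹² m⁻¹.
a = 4.158×10¹¹ m = 4.1582×10⁸ km.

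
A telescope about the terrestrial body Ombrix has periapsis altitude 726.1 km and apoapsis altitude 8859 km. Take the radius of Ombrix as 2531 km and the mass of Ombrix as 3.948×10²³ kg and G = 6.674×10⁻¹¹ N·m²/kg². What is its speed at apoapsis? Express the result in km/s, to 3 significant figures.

μ = GM = 6.674×10⁻¹¹ × 3.948×10²³ = 2.635×10¹³ m³/s².
r_p = 2531 + 726.1 = 3257.1 km = 3.2571×10⁶ m.
r_a = 2531 + 8859 = 11390 km = 1.1390×10⁷ m.
Semi-major axis a = (r_p + r_a)/2 = 7323.6 km = 7.324×10⁶ m.
Vis-viva: v² = μ(2/r − 1/a) = 2.635×10¹³ × (1.756×10⁻⁷ − 1.365×10⁻⁷) = 1.029×10⁶ m²/s².
v = 1014 m/s = 1.014 km/s.

v ≈ 1.01 km/s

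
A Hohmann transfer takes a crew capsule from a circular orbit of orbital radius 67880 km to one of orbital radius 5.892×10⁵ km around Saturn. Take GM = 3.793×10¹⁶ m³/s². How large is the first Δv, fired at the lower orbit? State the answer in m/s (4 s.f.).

Δv ≈ 8018 m/s

r₁ = 67880 km = 6.788×10⁷ m.
r₂ = 5.892×10⁵ km = 5.892×10⁸ m.
Transfer ellipse a_t = (r₁ + r₂)/2 = 3.285×10⁸ m.
At r₁: circular v_c1 = √(μ/r₁) = 23640 m/s; transfer-perikrone v_p = √[μ(2/r₁ − 1/a_t)] = 31660 m/s.
Δv₁ = v_p − v_c1 = 8018 m/s.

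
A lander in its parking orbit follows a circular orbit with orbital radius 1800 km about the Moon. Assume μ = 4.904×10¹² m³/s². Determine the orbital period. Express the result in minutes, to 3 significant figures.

T ≈ 114 minutes

r = 1800 km = 1.800×10⁶ m.
Kepler's third law: T = 2π√(r³/μ) = 2π√((1.800×10⁶)³ / 4.904×10¹²).
r³/μ = 1.189×10⁶ s², so T = 2π × 1.091×10³ = 6.852×10³ s.
Converting: 6.852×10³ s ÷ 60.00 = 114.2 minutes.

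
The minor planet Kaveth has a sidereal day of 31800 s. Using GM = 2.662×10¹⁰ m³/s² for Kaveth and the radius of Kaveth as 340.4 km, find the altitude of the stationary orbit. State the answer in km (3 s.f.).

h_sync ≈ 540 km

A synchronous orbit has period T, so by Kepler's third law a = (μT²/4π²)^(1/3).
μT²/4π² = 2.662×10¹⁰ × (3.180×10⁴)² / 39.48 = 6.819×10¹⁷ m³.
a = 8.802×10⁵ m = 880.17 km.
Altitude h = a − R = 880.17 − 340.4 = 539.77 km.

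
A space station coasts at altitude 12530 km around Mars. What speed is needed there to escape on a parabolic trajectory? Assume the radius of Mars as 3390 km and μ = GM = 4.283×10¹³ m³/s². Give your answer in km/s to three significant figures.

r = 3390 + 12530 = 15920 km = 1.5920×10⁷ m.
Escape speed v_esc = √(2μ/r) = √(2 × 4.283×10¹³ / 1.592×10⁷) = √(5.381×10⁶) = 2320 m/s.
= 2.320 km/s.

v_esc ≈ 2.32 km/s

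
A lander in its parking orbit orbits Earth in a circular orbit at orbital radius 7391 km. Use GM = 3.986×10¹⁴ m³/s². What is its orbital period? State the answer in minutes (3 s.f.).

T ≈ 105 minutes

r = 7391 km = 7.391×10⁶ m.
Kepler's third law: T = 2π√(r³/μ) = 2π√((7.391×10⁶)³ / 3.986×10¹⁴).
r³/μ = 1.013×10⁶ s², so T = 2π × 1.006×10³ = 6.324×10³ s.
Converting: 6.324×10³ s ÷ 60.00 = 105.4 minutes.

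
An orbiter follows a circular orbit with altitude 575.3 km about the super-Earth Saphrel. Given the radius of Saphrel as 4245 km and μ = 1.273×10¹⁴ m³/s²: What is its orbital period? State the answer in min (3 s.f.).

r = 4245 + 575.3 = 4820.3 km = 4.8203×10⁶ m.
Kepler's third law: T = 2π√(r³/μ) = 2π√((4.820×10⁶)³ / 1.273×10¹⁴).
r³/μ = 8.798×10⁵ s², so T = 2π × 9.380×10² = 5.894×10³ s.
Converting: 5.894×10³ s ÷ 60.00 = 98.23 min.

T ≈ 98.2 min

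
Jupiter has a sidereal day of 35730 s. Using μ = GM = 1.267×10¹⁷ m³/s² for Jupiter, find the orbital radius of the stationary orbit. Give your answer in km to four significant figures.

A synchronous orbit has period T, so by Kepler's third law a = (μT²/4π²)^(1/3).
μT²/4π² = 1.267×10¹⁷ × (3.573×10⁴)² / 39.48 = 4.097×10²⁴ m³.
a = 1.600×10⁸ m = 1.6002×10⁵ km.

r_sync ≈ 1.600×10⁵ km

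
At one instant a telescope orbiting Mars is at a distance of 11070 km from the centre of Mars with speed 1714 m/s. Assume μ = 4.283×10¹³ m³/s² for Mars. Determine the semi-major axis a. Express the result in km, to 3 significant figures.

r = 1.107×10⁷ m.
Specific orbital energy ε = v²/2 − μ/r = (1714)²/2 − 4.283×10¹³/1.107×10⁷ = -2.400×10⁶ J/kg.
Since ε = −μ/(2a), a = −μ/(2ε) = 8.922×10⁶ m = 8922.5 km.

a ≈ 8920 km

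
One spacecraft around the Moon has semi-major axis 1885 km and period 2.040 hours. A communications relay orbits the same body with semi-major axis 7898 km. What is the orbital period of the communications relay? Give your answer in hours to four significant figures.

Kepler's third law: T² ∝ a³, so T₂ = T₁ (a₂/a₁)^(3/2).
a₂/a₁ = 4.190, (a₂/a₁)^(3/2) = 8.576.
T₂ = 2.040 × 8.576 = 17.50 hours.

T₂ ≈ 17.50 hours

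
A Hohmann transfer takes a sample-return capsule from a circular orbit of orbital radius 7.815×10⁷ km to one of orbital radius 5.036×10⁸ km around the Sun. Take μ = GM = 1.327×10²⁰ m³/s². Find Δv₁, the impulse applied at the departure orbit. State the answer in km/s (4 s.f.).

r₁ = 7.815×10⁷ km = 7.815×10¹⁰ m.
r₂ = 5.036×10⁸ km = 5.036×10¹¹ m.
Transfer ellipse a_t = (r₁ + r₂)/2 = 2.909×10¹¹ m.
At r₁: circular v_c1 = √(μ/r₁) = 41210 m/s; transfer-perihelion v_p = √[μ(2/r₁ − 1/a_t)] = 54220 m/s.
Δv₁ = v_p − v_c1 = 13010 m/s.
= 13.01 km/s.

Δv ≈ 13.01 km/s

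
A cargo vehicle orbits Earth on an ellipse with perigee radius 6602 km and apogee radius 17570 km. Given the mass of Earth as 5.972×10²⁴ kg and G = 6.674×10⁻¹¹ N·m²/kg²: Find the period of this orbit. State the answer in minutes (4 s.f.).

μ = GM = 6.674×10⁻¹¹ × 5.972×10²⁴ = 3.986×10¹⁴ m³/s².
Semi-major axis a = (r_p + r_a)/2 = (6602.0 + 17570)/2 = 12086 km = 1.209×10⁷ m.
By Kepler's third law T = 2π√(a³/μ) = 2π × 2.105×10³ = 1.322×10⁴ s.
= 220.4 minutes.

T ≈ 220.4 minutes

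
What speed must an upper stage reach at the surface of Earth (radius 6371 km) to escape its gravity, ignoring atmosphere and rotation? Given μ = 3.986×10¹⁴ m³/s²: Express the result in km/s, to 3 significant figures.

v_esc ≈ 11.2 km/s

r = R = 6.371×10⁶ m.
Escape speed v_esc = √(2μ/r) = √(2 × 3.986×10¹⁴ / 6.371×10⁶) = √(1.251×10⁸) = 11190 m/s.
= 11.19 km/s.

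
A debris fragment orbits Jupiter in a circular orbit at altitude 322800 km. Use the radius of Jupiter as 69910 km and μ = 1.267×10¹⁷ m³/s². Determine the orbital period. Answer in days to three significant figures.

r = 69910 + 322800 = 392710 km = 3.9271×10⁸ m.
Kepler's third law: T = 2π√(r³/μ) = 2π√((3.927×10⁸)³ / 1.267×10¹⁷).
r³/μ = 4.780×10⁸ s², so T = 2π × 2.186×10⁴ = 1.374×10⁵ s.
Converting: 1.374×10⁵ s ÷ 86400 = 1.590 days.

T ≈ 1.59 days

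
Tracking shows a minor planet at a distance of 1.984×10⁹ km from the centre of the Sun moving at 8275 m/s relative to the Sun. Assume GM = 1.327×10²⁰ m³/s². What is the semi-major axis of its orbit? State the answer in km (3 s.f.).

a ≈ 2.03×10⁹ km

r = 1.984×10¹² m.
Vis-viva rearranged: 1/a = 2/r − v²/μ = 1.008×10⁻¹² − 5.160×10⁻¹³ = 4.920×10⁻¹³ m⁻¹.
a = 2.032×10¹² m = 2.0323×10⁹ km.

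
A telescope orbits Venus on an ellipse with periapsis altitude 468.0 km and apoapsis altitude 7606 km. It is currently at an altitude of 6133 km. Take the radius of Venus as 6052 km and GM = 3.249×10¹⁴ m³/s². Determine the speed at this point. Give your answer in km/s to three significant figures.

v ≈ 4.60 km/s

r_p = 6052 + 468.0 = 6520.0 km = 6.5200×10⁶ m.
r_a = 6052 + 7606 = 13658 km = 1.3658×10⁷ m.
r = 6052 + 6133 = 12185 km = 1.218×10⁷ m.
Semi-major axis a = (r_p + r_a)/2 = 10089 km = 1.009×10⁷ m.
Vis-viva: v² = μ(2/r − 1/a) = 3.249×10¹⁴ × (1.641×10⁻⁷ − 9.912×10⁻⁸) = 2.112×10⁷ m²/s².
v = 4596 m/s = 4.596 km/s.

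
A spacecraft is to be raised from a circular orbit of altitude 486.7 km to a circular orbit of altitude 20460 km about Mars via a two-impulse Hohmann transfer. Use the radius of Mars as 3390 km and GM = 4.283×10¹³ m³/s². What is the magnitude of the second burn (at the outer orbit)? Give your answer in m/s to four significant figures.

r₁ = 3390 + 486.7 = 3876.7 km = 3.8767×10⁶ m.
r₂ = 3390 + 20460 = 23850 km = 2.3850×10⁷ m.
Transfer ellipse a_t = (r₁ + r₂)/2 = 1.386×10⁷ m.
At r₁: circular v_c1 = √(μ/r₁) = 3324 m/s; transfer-periapsis v_p = √[μ(2/r₁ − 1/a_t)] = 4360 m/s.
At r₂: circular v_c2 = √(μ/r₂) = 1340 m/s; transfer-apoapsis v_a = √[μ(2/r₂ − 1/a_t)] = 708.6 m/s.
Δv₂ = v_c2 − v_a = 631.4 m/s.

Δv ≈ 631.4 m/s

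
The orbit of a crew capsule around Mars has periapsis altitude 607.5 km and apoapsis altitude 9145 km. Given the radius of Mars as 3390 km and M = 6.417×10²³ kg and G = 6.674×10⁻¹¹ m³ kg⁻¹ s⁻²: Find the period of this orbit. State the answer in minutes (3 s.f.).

T ≈ 380 minutes

μ = GM = 6.674×10⁻¹¹ × 6.417×10²³ = 4.283×10¹³ m³/s².
r_p = 3390 + 607.5 = 3997.5 km = 3.9975×10⁶ m.
r_a = 3390 + 9145 = 12535 km = 1.2535×10⁷ m.
Semi-major axis a = (r_p + r_a)/2 = (3997.5 + 12535)/2 = 8266.2 km = 8.266×10⁶ m.
By Kepler's third law T = 2π√(a³/μ) = 2π × 3.632×10³ = 2.282×10⁴ s.
= 380.3 minutes.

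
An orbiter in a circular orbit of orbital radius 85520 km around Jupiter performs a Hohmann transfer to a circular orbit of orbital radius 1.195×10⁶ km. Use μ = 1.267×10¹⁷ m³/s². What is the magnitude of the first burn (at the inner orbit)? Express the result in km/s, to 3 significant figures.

r₁ = 85520 km = 8.552×10⁷ m.
r₂ = 1.195×10⁶ km = 1.195×10⁹ m.
Transfer ellipse a_t = (r₁ + r₂)/2 = 6.403×10⁸ m.
At r₁: circular v_c1 = √(μ/r₁) = 38490 m/s; transfer-perijove v_p = √[μ(2/r₁ − 1/a_t)] = 52580 m/s.
Δv₁ = v_p − v_c1 = 14090 m/s.
= 14.09 km/s.

Δv ≈ 14.1 km/s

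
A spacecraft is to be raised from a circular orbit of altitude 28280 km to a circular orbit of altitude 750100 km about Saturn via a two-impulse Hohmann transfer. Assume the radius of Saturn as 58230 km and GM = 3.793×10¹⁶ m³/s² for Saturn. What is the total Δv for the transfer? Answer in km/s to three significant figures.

Δv_total ≈ 11.0 km/s

r₁ = 58230 + 28280 = 86510 km = 8.6510×10⁷ m.
r₂ = 58230 + 750100 = 808330 km = 8.0833×10⁸ m.
Transfer ellipse a_t = (r₁ + r₂)/2 = 4.474×10⁸ m.
At r₁: circular v_c1 = √(μ/r₁) = 20940 m/s; transfer-perikrone v_p = √[μ(2/r₁ − 1/a_t)] = 28140 m/s.
Δv₁ = v_p − v_c1 = 7205 m/s.
At r₂: circular v_c2 = √(μ/r₂) = 6850 m/s; transfer-apokrone v_a = √[μ(2/r₂ − 1/a_t)] = 3012 m/s.
Δv₂ = v_c2 − v_a = 3838 m/s.
Total Δv = Δv₁ + Δv₂ = 11040 m/s = 11.04 km/s.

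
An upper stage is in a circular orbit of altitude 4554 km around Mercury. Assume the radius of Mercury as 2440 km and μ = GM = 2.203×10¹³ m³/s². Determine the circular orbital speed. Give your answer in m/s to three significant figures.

r = 2440 + 4554 = 6994.0 km = 6.9940×10⁶ m.
For a circular orbit v = √(μ/r) = √(2.203×10¹³ / 6.994×10⁶) = √(3.150×10⁶) = 1775 m/s.

v ≈ 1770 m/s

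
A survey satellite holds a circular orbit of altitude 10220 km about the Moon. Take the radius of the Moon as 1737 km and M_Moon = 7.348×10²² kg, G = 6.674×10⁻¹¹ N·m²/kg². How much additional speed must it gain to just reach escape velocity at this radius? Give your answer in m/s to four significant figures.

Δv ≈ 265.3 m/s

μ = GM = 6.674×10⁻¹¹ × 7.348×10²² = 4.904×10¹² m³/s².
r = 1737 + 10220 = 11957 km = 1.1957×10⁷ m.
Circular speed v_c = √(μ/r) = 640.4 m/s.
Escape speed v_esc = √(2μ/r) = √2 × v_c = 905.7 m/s.
Δv = v_esc − v_c = 265.3 m/s.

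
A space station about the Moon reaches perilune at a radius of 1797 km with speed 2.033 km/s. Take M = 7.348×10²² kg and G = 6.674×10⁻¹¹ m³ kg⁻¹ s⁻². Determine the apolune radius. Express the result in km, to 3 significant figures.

apolune radius ≈ 5610 km

μ = GM = 6.674×10⁻¹¹ × 7.348×10²² = 4.904×10¹² m³/s².
r_p = 1.797×10⁶ m.
Specific energy ε = v²/2 − μ/r = -6.625×10⁵ J/kg, so a = −μ/(2ε) = 3.701×10⁶ m.
The apsides satisfy r_p + r_a = 2a, so the apolune radius is 2a − r_p = 5.606×10⁶ m = 5605.6 km.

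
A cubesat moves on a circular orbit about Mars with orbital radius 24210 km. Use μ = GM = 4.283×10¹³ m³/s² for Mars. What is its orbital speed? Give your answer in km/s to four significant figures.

v ≈ 1.330 km/s

r = 24210 km = 2.421×10⁷ m.
For a circular orbit v = √(μ/r) = √(4.283×10¹³ / 2.421×10⁷) = √(1.769×10⁶) = 1330 m/s.
That is 1.330 km/s.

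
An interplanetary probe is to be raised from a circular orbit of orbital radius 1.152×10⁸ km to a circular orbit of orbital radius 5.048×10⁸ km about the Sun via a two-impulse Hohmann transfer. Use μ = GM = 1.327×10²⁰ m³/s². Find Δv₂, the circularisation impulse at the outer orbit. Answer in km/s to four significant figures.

r₁ = 1.152×10⁸ km = 1.152×10¹¹ m.
r₂ = 5.048×10⁸ km = 5.048×10¹¹ m.
Transfer ellipse a_t = (r₁ + r₂)/2 = 3.100×10¹¹ m.
At r₁: circular v_c1 = √(μ/r₁) = 33940 m/s; transfer-perihelion v_p = √[μ(2/r₁ − 1/a_t)] = 43310 m/s.
At r₂: circular v_c2 = √(μ/r₂) = 16210 m/s; transfer-aphelion v_a = √[μ(2/r₂ − 1/a_t)] = 9884 m/s.
Δv₂ = v_c2 − v_a = 6330 m/s.
= 6.330 km/s.

Δv ≈ 6.330 km/s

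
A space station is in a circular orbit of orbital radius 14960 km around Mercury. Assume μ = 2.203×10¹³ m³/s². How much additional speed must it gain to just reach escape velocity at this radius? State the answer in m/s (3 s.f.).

Δv ≈ 503 m/s

r = 14960 km = 1.496×10⁷ m.
Circular speed v_c = √(μ/r) = 1214 m/s.
Escape speed v_esc = √(2μ/r) = √2 × v_c = 1716 m/s.
Δv = v_esc − v_c = 502.7 m/s.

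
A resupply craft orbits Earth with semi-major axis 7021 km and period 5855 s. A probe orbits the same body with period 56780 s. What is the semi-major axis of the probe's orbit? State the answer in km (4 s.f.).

a₂ ≈ 31930 km

Kepler's third law: a³ ∝ T², so a₂ = a₁ (T₂/T₁)^(2/3).
T₂/T₁ = 9.698, (T₂/T₁)^(2/3) = 4.548.
a₂ = 7021 × 4.548 = 31930 km.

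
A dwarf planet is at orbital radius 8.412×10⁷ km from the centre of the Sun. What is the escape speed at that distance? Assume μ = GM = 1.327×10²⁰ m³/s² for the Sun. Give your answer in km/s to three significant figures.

v_esc ≈ 56.2 km/s

r = 8.412×10⁷ km = 8.412×10¹⁰ m.
Escape speed v_esc = √(2μ/r) = √(2 × 1.327×10²⁰ / 8.412×10¹⁰) = √(3.155×10⁹) = 56170 m/s.
= 56.17 km/s.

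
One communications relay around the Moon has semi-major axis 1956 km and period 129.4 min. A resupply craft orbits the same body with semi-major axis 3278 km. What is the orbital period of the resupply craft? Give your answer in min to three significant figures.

T₂ ≈ 281 min

Kepler's third law: T² ∝ a³, so T₂ = T₁ (a₂/a₁)^(3/2).
a₂/a₁ = 1.676, (a₂/a₁)^(3/2) = 2.170.
T₂ = 129.4 × 2.170 = 280.7 min.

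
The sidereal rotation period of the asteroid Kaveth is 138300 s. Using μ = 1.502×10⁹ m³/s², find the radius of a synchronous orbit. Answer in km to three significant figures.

A synchronous orbit has period T, so by Kepler's third law a = (μT²/4π²)^(1/3).
μT²/4π² = 1.502×10⁹ × (1.383×10⁵)² / 39.48 = 7.277×10¹⁷ m³.
a = 8.995×10⁵ m = 899.47 km.

r_sync ≈ 899 km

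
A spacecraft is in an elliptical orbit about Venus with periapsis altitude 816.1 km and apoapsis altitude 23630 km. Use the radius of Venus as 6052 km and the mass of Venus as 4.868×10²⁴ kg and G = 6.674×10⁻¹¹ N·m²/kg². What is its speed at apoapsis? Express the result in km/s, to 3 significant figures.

v ≈ 2.03 km/s

μ = GM = 6.674×10⁻¹¹ × 4.868×10²⁴ = 3.249×10¹⁴ m³/s².
r_p = 6052 + 816.1 = 6868.1 km = 6.8681×10⁶ m.
r_a = 6052 + 23630 = 29682 km = 2.9682×10⁷ m.
Semi-major axis a = (r_p + r_a)/2 = 18275 km = 1.828×10⁷ m.
Vis-viva: v² = μ(2/r − 1/a) = 3.249×10¹⁴ × (6.738×10⁻⁸ − 5.472×10⁻⁸) = 4.114×10⁶ m²/s².
v = 2028 m/s = 2.028 km/s.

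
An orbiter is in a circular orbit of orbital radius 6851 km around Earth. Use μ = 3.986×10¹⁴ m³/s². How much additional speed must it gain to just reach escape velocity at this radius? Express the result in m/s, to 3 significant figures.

r = 6851 km = 6.851×10⁶ m.
Circular speed v_c = √(μ/r) = 7628 m/s.
Escape speed v_esc = √(2μ/r) = √2 × v_c = 10790 m/s.
Δv = v_esc − v_c = 3159 m/s.

Δv ≈ 3160 m/s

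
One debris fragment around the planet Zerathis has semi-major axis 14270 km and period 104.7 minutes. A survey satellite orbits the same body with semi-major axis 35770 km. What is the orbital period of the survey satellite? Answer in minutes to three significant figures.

T₂ ≈ 416 minutes

Kepler's third law: T² ∝ a³, so T₂ = T₁ (a₂/a₁)^(3/2).
a₂/a₁ = 2.507, (a₂/a₁)^(3/2) = 3.969.
T₂ = 104.7 × 3.969 = 415.5 minutes.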